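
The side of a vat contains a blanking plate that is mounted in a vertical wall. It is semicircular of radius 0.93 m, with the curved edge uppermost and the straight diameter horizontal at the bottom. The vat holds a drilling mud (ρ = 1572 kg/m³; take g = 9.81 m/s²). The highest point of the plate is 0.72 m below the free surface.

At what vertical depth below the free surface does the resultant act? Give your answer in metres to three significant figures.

h_p = 1.30 m

γ = ρg = 1572 × 9.81 / 1000 = 15.42132 kN/m³.
The centroid lies 4r/(3π) = 0.394704 m above the diameter, so r − 4r/(3π) = 0.93 − 0.394704 = 0.535296 m below the topmost point, so the centroid depth is h_c = 0.72 + 0.535296 = 1.2553 m.
A = πr²/2 = π × 0.93²/2 = 1.35858 m².
Resultant F = γ·h_c·A = 15.42132 × 1.2553 × 1.35858 = 26.2999 kN.
I_c = (π/8 − 8/(9π))·r⁴ = 0.109757 × 0.93⁴ = 0.0821039 m⁴.
Centre of pressure: y_p = y_c + I_c/(y_c·A) = 1.2553 + 0.0821039/(1.2553 × 1.35858) = 1.2553 + 0.0481428 = 1.30344 m along the plane.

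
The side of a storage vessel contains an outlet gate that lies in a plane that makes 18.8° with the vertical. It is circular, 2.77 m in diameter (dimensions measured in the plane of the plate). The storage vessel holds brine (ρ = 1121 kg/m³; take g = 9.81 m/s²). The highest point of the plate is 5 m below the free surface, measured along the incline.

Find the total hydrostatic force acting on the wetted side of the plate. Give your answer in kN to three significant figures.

γ = ρg = 1121 × 9.81 / 1000 = 10.99701 kN/m³.
The plate makes 18.8° with the vertical, i.e. θ = 90° − 18.8° = 71.2° to the horizontal. Measuring y along the incline from the free-surface line, vertical depth h = y·sinθ with sinθ = 0.946649.
The centroid is at the centre, 1.385 m below the top of the plate, so y_c = 5 + 1.385 = 6.385 m and h_c = 6.385 × 0.946649 = 6.04435 m.
A = π(1.385)² = 6.02628 m².
Resultant F = γ·h_c·A = 10.99701 × 6.04435 × 6.02628 = 400.565 kN.

F ≈ 401 kN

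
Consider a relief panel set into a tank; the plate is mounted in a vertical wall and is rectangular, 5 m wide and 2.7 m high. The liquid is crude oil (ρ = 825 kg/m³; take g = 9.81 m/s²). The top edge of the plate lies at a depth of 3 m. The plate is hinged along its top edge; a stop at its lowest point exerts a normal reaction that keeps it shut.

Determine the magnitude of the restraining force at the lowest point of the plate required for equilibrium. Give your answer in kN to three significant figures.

γ = ρg = 825 × 9.81 / 1000 = 8.09325 kN/m³.
The centroid lies 2.7/2 = 1.35 m below the top edge, so the centroid depth is h_c = 3 + 1.35 = 4.35 m.
A = 5 × 2.7 = 13.5 m².
Resultant F = γ·h_c·A = 8.09325 × 4.35 × 13.5 = 475.276 kN.
I_c = b·h³/12 = 5 × 2.7³/12 = 8.20125 m⁴.
Centre of pressure: y_p = y_c + I_c/(y_c·A) = 4.35 + 8.20125/(4.35 × 13.5) = 4.35 + 0.139655 = 4.48965 m along the plane.
The resultant acts 1.35 + 0.139655 = 1.48966 m (along the plate) below the hinge at the top edge, so the moment about the hinge is M = F × 1.48966 = 475.276 × 1.48966 = 708 kN·m.
A normal force at the bottom, 2.7 m from the hinge, must supply this moment: P = 708/2.7 = 262.222 kN.

P ≈ 262 kN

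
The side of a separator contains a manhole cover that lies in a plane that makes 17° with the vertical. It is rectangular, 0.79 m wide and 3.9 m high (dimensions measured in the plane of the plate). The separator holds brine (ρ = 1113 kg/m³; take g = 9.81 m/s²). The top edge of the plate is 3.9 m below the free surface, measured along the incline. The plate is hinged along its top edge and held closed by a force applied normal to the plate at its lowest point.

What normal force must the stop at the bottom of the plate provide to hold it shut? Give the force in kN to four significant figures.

P ≈ 104.6 kN

γ = ρg = 1113 × 9.81 / 1000 = 10.91853 kN/m³.
The plate makes 17° with the vertical, i.e. θ = 90° − 17° = 73° to the horizontal. Measuring y along the incline from the free-surface line, vertical depth h = y·sinθ with sinθ = 0.956305.
The centroid lies 3.9/2 = 1.95 m below the top edge, so y_c = 3.9 + 1.95 = 5.85 m and h_c = 5.85 × 0.956305 = 5.59438 m.
A = 0.79 × 3.9 = 3.081 m².
Resultant F = γ·h_c·A = 10.91853 × 5.59438 × 3.081 = 188.195 kN.
I_c = b·h³/12 = 0.79 × 3.9³/12 = 3.90517 m⁴.
Centre of pressure: y_p = y_c + I_c/(y_c·A) = 5.85 + 3.90517/(5.85 × 3.081) = 5.85 + 0.216667 = 6.06667 m along the plane.
The resultant acts 1.95 + 0.216667 = 2.16667 m (along the plate) below the hinge at the top edge, so the moment about the hinge is M = F × 2.16667 = 188.195 × 2.16667 = 407.756 kN·m.
A normal force at the bottom, 3.9 m from the hinge, must supply this moment: P = 407.756/3.9 = 104.553 kN.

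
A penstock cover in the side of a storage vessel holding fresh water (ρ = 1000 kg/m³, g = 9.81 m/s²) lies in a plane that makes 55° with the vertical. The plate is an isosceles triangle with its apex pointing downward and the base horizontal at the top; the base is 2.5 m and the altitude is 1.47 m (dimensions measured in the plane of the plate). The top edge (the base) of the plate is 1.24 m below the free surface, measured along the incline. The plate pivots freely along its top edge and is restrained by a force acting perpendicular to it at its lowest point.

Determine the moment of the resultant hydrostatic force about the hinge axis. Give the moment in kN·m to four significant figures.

γ = ρg = 1000 × 9.81 = 9810 N/m³ = 9.81 kN/m³.
The plate makes 55° with the vertical, i.e. θ = 90° − 55° = 35° to the horizontal. Measuring y along the incline from the free-surface line, vertical depth h = y·sinθ with sinθ = 0.573576.
With the apex down, the centroid sits h/3 = 1.47/3 = 0.49 m below the base (the top edge), so y_c = 1.24 + 0.49 = 1.73 m and h_c = 1.73 × 0.573576 = 0.992286 m.
A = ½ × 2.5 × 1.47 = 1.8375 m².
Resultant F = γ·h_c·A = 9.81 × 0.992286 × 1.8375 = 17.8868 kN.
I_c = b·h³/36 = 2.5 × 1.47³/36 = 0.220592 m⁴.
Centre of pressure: y_p = y_c + I_c/(y_c·A) = 1.73 + 0.220592/(1.73 × 1.8375) = 1.73 + 0.0693931 = 1.79939 m along the plane.
The resultant acts 0.49 + 0.0693931 = 0.559393 m (along the plate) below the hinge at the top edge, so the moment about the hinge is M = F × 0.559393 = 17.8868 × 0.559393 = 10.0058 kN·m.

M ≈ 10.01 kN·m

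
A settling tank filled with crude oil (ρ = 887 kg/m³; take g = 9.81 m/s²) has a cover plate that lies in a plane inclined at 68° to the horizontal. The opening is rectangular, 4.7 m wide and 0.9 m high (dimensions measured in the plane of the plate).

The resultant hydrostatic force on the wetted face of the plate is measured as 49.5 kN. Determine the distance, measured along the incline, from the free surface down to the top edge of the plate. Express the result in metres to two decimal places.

y_top ≈ 1.00 m

γ = ρg = 887 × 9.81 / 1000 = 8.70147 kN/m³.
A = 4.7 × 0.9 = 4.23 m².
From F = γ·h_c·A, the centroid depth is h_c = 49.5/(8.70147 × 4.23) = 1.34484 m.
Let θ = 68° be the plate's angle to the horizontal; measure y along the incline from where the plane meets the free surface. Vertical depth h = y·sinθ with sinθ = 0.927184.
Along the incline, y_c = h_c/sinθ = 1.34484/0.927184 = 1.45046 m.
The centroid lies 0.9/2 = 0.45 m below the top edge, so the top edge sits at y_top = 1.45046 − 0.45 = 1.00046 m along the incline.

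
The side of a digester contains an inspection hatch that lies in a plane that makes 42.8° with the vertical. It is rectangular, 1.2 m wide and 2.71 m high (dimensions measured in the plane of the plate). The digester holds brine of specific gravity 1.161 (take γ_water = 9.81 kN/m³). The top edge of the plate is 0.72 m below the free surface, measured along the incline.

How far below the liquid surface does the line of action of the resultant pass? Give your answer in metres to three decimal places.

γ = 1.161 × 9.81 = 11.38941 kN/m³.
The plate makes 42.8° with the vertical, i.e. θ = 90° − 42.8° = 47.2° to the horizontal. Measuring y along the incline from the free-surface line, vertical depth h = y·sinθ with sinθ = 0.733730.
The centroid lies 2.71/2 = 1.355 m below the top edge, so y_c = 0.72 + 1.355 = 2.075 m and h_c = 2.075 × 0.733730 = 1.52249 m.
A = 1.2 × 2.71 = 3.252 m².
Resultant F = γ·h_c·A = 11.38941 × 1.52249 × 3.252 = 56.3905 kN.
I_c = b·h³/12 = 1.2 × 2.71³/12 = 1.99025 m⁴.
Centre of pressure: y_p = y_c + I_c/(y_c·A) = 2.075 + 1.99025/(2.075 × 3.252) = 2.075 + 0.294944 = 2.36994 m along the plane.
Vertically, h_p = y_p·sinθ = 2.36994 × 0.733730 = 1.7389 m.

h_p = 1.739 m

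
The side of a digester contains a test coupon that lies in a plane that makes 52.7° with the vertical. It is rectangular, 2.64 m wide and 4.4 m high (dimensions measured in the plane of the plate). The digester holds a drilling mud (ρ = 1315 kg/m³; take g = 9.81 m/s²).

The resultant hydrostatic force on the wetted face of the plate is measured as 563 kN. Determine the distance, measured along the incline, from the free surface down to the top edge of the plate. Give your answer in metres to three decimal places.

y_top ≈ 4.000 m

γ = ρg = 1315 × 9.81 / 1000 = 12.90015 kN/m³.
A = 2.64 × 4.4 = 11.616 m².
From F = γ·h_c·A, the centroid depth is h_c = 563/(12.90015 × 11.616) = 3.75714 m.
The plate makes 52.7° with the vertical, i.e. θ = 90° − 52.7° = 37.3° to the horizontal. Measuring y along the incline from the free-surface line, vertical depth h = y·sinθ with sinθ = 0.605988.
Along the incline, y_c = h_c/sinθ = 3.75714/0.605988 = 6.20002 m.
The centroid lies 4.4/2 = 2.2 m below the top edge, so the top edge sits at y_top = 6.20002 − 2.2 = 4.00002 m along the incline.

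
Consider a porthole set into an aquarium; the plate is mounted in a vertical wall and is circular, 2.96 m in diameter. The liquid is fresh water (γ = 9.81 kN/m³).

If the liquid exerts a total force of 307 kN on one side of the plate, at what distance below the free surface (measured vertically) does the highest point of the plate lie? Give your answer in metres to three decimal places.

d_top ≈ 3.068 m

γ = 9.81 kN/m³.
A = π(1.48)² = 6.88134 m².
From F = γ·h_c·A, the centroid depth is h_c = 307/(9.81 × 6.88134) = 4.54775 m.
The centroid is at the centre, 1.48 m below the top of the plate, so the highest point sits at h_top = 4.54775 − 1.48 = 3.06775 m below the surface.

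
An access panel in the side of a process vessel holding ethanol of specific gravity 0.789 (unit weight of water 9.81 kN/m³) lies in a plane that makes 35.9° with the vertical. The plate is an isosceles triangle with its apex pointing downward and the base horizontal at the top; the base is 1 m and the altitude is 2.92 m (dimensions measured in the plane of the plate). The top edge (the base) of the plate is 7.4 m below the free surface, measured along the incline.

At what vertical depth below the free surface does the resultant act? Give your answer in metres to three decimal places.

h_p = 6.829 m

γ = 0.789 × 9.81 = 7.74009 kN/m³.
The plate makes 35.9° with the vertical, i.e. θ = 90° − 35.9° = 54.1° to the horizontal. Measuring y along the incline from the free-surface line, vertical depth h = y·sinθ with sinθ = 0.810042.
With the apex down, the centroid sits h/3 = 2.92/3 = 0.973333 m below the base (the top edge), so y_c = 7.4 + 0.973333 = 8.37333 m and h_c = 8.37333 × 0.810042 = 6.78275 m.
A = ½ × 1 × 2.92 = 1.46 m².
Resultant F = γ·h_c·A = 7.74009 × 6.78275 × 1.46 = 76.6487 kN.
I_c = b·h³/36 = 1 × 2.92³/36 = 0.691586 m⁴.
Centre of pressure: y_p = y_c + I_c/(y_c·A) = 8.37333 + 0.691586/(8.37333 × 1.46) = 8.37333 + 0.0565712 = 8.4299 m along the plane.
Vertically, h_p = y_p·sinθ = 8.4299 × 0.810042 = 6.82857 m.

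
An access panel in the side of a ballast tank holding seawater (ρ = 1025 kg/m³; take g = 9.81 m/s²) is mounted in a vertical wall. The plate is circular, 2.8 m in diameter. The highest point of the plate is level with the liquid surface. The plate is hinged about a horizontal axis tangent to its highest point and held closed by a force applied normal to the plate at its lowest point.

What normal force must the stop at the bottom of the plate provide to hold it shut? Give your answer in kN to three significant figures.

P ≈ 54.2 kN

γ = ρg = 1025 × 9.81 / 1000 = 10.05525 kN/m³.
The centroid is at the centre, 1.4 m below the top of the plate, so the centroid depth is h_c = 1.4 m.
A = π(1.4)² = 6.15752 m².
Resultant F = γ·h_c·A = 10.05525 × 1.4 × 6.15752 = 86.6816 kN.
I_c = πr⁴/4 = π × 1.4⁴/4 = 3.01719 m⁴.
Centre of pressure: y_p = y_c + I_c/(y_c·A) = 1.4 + 3.01719/(1.4 × 6.15752) = 1.4 + 0.350001 = 1.75 m along the plane.
The resultant acts 1.4 + 0.350001 = 1.75 m (along the plate) below the hinge at the top edge, so the moment about the hinge is M = F × 1.75 = 86.6816 × 1.75 = 151.693 kN·m.
A normal force at the bottom, 2.8 m from the hinge, must supply this moment: P = 151.693/2.8 = 54.1761 kN.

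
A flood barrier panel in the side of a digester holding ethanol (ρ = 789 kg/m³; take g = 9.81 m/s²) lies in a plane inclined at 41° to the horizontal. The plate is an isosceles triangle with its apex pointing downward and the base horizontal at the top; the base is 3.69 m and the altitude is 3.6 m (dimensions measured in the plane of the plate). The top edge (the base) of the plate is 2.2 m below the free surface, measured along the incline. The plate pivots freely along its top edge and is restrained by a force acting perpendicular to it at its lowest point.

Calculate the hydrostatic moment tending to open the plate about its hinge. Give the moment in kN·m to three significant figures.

γ = ρg = 789 × 9.81 / 1000 = 7.74009 kN/m³.
Let θ = 41° be the plate's angle to the horizontal; measure y along the incline from where the plane meets the free surface. Vertical depth h = y·sinθ with sinθ = 0.656059.
With the apex down, the centroid sits h/3 = 3.6/3 = 1.2 m below the base (the top edge), so y_c = 2.2 + 1.2 = 3.4 m and h_c = 3.4 × 0.656059 = 2.2306 m.
A = ½ × 3.69 × 3.6 = 6.642 m².
Resultant F = γ·h_c·A = 7.74009 × 2.2306 × 6.642 = 114.674 kN.
I_c = b·h³/36 = 3.69 × 3.6³/36 = 4.78224 m⁴.
Centre of pressure: y_p = y_c + I_c/(y_c·A) = 3.4 + 4.78224/(3.4 × 6.642) = 3.4 + 0.211765 = 3.61177 m along the plane.
The resultant acts 1.2 + 0.211765 = 1.41176 m (along the plate) below the hinge at the top edge, so the moment about the hinge is M = F × 1.41176 = 114.674 × 1.41176 = 161.892 kN·m.

M ≈ 162 kN·m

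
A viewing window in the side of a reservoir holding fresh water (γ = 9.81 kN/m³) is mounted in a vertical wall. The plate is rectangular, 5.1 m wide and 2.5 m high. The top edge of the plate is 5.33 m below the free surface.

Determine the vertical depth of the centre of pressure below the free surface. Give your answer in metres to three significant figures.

h_p = 6.66 m

γ = 9.81 kN/m³.
The centroid lies 2.5/2 = 1.25 m below the top edge, so the centroid depth is h_c = 5.33 + 1.25 = 6.58 m.
A = 5.1 × 2.5 = 12.75 m².
Resultant F = γ·h_c·A = 9.81 × 6.58 × 12.75 = 823.01 kN.
I_c = b·h³/12 = 5.1 × 2.5³/12 = 6.64062 m⁴.
Centre of pressure: y_p = y_c + I_c/(y_c·A) = 6.58 + 6.64062/(6.58 × 12.75) = 6.58 + 0.0791539 = 6.65915 m along the plane.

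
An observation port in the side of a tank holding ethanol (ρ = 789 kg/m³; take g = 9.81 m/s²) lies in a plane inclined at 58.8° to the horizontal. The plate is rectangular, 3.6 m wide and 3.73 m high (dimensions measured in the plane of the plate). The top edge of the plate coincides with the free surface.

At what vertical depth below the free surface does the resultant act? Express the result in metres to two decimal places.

γ = ρg = 789 × 9.81 / 1000 = 7.74009 kN/m³.
Let θ = 58.8° be the plate's angle to the horizontal; measure y along the incline from where the plane meets the free surface. Vertical depth h = y·sinθ with sinθ = 0.855364.
The centroid lies 3.73/2 = 1.865 m below the top edge, so y_c = 1.865 m and h_c = 1.865 × 0.855364 = 1.59525 m.
A = 3.6 × 3.73 = 13.428 m².
Resultant F = γ·h_c·A = 7.74009 × 1.59525 × 13.428 = 165.801 kN.
I_c = b·h³/12 = 3.6 × 3.73³/12 = 15.5685 m⁴.
Centre of pressure: y_p = y_c + I_c/(y_c·A) = 1.865 + 15.5685/(1.865 × 13.428) = 1.865 + 0.621665 = 2.48666 m along the plane.
Vertically, h_p = y_p·sinθ = 2.48666 × 0.855364 = 2.127 m.

h_p = 2.13 m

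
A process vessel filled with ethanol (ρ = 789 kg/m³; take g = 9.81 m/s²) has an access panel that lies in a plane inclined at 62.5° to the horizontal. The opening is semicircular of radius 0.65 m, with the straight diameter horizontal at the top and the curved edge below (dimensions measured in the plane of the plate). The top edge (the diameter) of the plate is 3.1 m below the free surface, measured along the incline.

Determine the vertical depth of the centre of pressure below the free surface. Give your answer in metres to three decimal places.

h_p = 3.002 m

γ = ρg = 789 × 9.81 / 1000 = 7.74009 kN/m³.
Let θ = 62.5° be the plate's angle to the horizontal; measure y along the incline from where the plane meets the free surface. Vertical depth h = y·sinθ with sinθ = 0.887011.
The centroid of a semicircle lies 4r/(3π) = 0.275869 m from the diameter, here below the top edge, so y_c = 3.1 + 0.275869 = 3.37587 m and h_c = 3.37587 × 0.887011 = 2.99443 m.
A = πr²/2 = π × 0.65²/2 = 0.663661 m².
Resultant F = γ·h_c·A = 7.74009 × 2.99443 × 0.663661 = 15.3818 kN.
I_c = (π/8 − 8/(9π))·r⁴ = 0.109757 × 0.65⁴ = 0.0195923 m⁴.
Centre of pressure: y_p = y_c + I_c/(y_c·A) = 3.37587 + 0.0195923/(3.37587 × 0.663661) = 3.37587 + 0.00874487 = 3.38461 m along the plane.
Vertically, h_p = y_p·sinθ = 3.38461 × 0.887011 = 3.00219 m.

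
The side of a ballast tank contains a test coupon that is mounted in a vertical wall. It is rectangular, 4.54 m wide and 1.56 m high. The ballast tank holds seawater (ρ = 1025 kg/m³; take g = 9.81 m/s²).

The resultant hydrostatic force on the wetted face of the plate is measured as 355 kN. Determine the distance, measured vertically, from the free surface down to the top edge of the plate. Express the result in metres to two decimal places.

d_top ≈ 4.20 m

γ = ρg = 1025 × 9.81 / 1000 = 10.05525 kN/m³.
A = 4.54 × 1.56 = 7.0824 m².
From F = γ·h_c·A, the centroid depth is h_c = 355/(10.05525 × 7.0824) = 4.98488 m.
The centroid lies 1.56/2 = 0.78 m below the top edge, so the top edge sits at h_top = 4.98488 − 0.78 = 4.20488 m below the surface.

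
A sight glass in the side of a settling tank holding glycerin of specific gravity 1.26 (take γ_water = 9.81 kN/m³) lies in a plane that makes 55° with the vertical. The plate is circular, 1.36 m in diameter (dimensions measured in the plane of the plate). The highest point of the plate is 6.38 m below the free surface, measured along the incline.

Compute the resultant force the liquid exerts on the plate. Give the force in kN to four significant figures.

γ = 1.26 × 9.81 = 12.3606 kN/m³.
The plate makes 55° with the vertical, i.e. θ = 90° − 55° = 35° to the horizontal. Measuring y along the incline from the free-surface line, vertical depth h = y·sinθ with sinθ = 0.573576.
The centroid is at the centre, 0.68 m below the top of the plate, so y_c = 6.38 + 0.68 = 7.06 m and h_c = 7.06 × 0.573576 = 4.04945 m.
A = π(0.68)² = 1.45267 m².
Resultant F = γ·h_c·A = 12.3606 × 4.04945 × 1.45267 = 72.7114 kN.

F ≈ 72.71 kN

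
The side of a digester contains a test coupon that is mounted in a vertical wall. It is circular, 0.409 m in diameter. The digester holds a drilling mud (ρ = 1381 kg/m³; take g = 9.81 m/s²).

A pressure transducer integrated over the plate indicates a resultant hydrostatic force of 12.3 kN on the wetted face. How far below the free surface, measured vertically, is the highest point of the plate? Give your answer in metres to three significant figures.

d_top ≈ 6.71 m

γ = ρg = 1381 × 9.81 / 1000 = 13.54761 kN/m³.
A = π(0.2045)² = 0.131382 m².
From F = γ·h_c·A, the centroid depth is h_c = 12.3/(13.54761 × 0.131382) = 6.91045 m.
The centroid is at the centre, 0.2045 m below the top of the plate, so the highest point sits at h_top = 6.91045 − 0.2045 = 6.70595 m below the surface.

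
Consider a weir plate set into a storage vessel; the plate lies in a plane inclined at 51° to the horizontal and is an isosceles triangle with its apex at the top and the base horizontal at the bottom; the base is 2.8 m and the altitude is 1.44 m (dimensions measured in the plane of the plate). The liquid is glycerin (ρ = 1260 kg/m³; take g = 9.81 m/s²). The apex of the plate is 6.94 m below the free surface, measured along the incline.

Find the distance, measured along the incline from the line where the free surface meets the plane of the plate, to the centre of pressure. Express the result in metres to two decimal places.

γ = ρg = 1260 × 9.81 / 1000 = 12.3606 kN/m³.
Let θ = 51° be the plate's angle to the horizontal; measure y along the incline from where the plane meets the free surface. Vertical depth h = y·sinθ with sinθ = 0.777146.
With the apex up, the centroid sits 2h/3 = 2 × 1.44/3 = 0.96 m below the apex, so y_c = 6.94 + 0.96 = 7.9 m and h_c = 7.9 × 0.777146 = 6.13945 m.
A = ½ × 2.8 × 1.44 = 2.016 m².
Resultant F = γ·h_c·A = 12.3606 × 6.13945 × 2.016 = 152.989 kN.
I_c = b·h³/36 = 2.8 × 1.44³/36 = 0.232243 m⁴.
Centre of pressure: y_p = y_c + I_c/(y_c·A) = 7.9 + 0.232243/(7.9 × 2.016) = 7.9 + 0.0145823 = 7.91458 m along the plane.

y_p = 7.91 m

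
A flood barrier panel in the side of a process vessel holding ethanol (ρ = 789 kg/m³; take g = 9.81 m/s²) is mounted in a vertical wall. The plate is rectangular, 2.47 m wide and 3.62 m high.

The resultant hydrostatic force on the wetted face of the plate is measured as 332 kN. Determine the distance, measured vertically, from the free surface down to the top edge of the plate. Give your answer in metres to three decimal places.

γ = ρg = 789 × 9.81 / 1000 = 7.74009 kN/m³.
A = 2.47 × 3.62 = 8.9414 m².
From F = γ·h_c·A, the centroid depth is h_c = 332/(7.74009 × 8.9414) = 4.79719 m.
The centroid lies 3.62/2 = 1.81 m below the top edge, so the top edge sits at h_top = 4.79719 − 1.81 = 2.98719 m below the surface.

d_top ≈ 2.987 m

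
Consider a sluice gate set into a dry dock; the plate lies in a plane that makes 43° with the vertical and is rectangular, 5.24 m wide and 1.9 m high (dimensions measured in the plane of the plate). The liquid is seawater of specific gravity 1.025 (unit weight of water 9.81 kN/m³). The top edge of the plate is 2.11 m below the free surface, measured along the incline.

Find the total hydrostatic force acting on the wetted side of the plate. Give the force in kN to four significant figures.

F ≈ 224.0 kN

γ = 1.025 × 9.81 = 10.05525 kN/m³.
The plate makes 43° with the vertical, i.e. θ = 90° − 43° = 47° to the horizontal. Measuring y along the incline from the free-surface line, vertical depth h = y·sinθ with sinθ = 0.731354.
The centroid lies 1.9/2 = 0.95 m below the top edge, so y_c = 2.11 + 0.95 = 3.06 m and h_c = 3.06 × 0.731354 = 2.23794 m.
A = 5.24 × 1.9 = 9.956 m².
Resultant F = γ·h_c·A = 10.05525 × 2.23794 × 9.956 = 224.04 kN.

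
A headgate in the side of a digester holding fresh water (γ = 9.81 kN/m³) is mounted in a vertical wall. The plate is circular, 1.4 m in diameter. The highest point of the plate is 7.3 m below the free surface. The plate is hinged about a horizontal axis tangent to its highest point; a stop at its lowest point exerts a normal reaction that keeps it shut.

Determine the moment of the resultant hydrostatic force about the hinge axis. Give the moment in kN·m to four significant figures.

γ = 9.81 kN/m³.
The centroid is at the centre, 0.7 m below the top of the plate, so the centroid depth is h_c = 7.3 + 0.7 = 8 m.
A = π(0.7)² = 1.53938 m².
Resultant F = γ·h_c·A = 9.81 × 8 × 1.53938 = 120.811 kN.
I_c = πr⁴/4 = π × 0.7⁴/4 = 0.188574 m⁴.
Centre of pressure: y_p = y_c + I_c/(y_c·A) = 8 + 0.188574/(8 × 1.53938) = 8 + 0.0153125 = 8.01531 m along the plane.
The resultant acts 0.7 + 0.0153125 = 0.715312 m (along the plate) below the hinge at the top edge, so the moment about the hinge is M = F × 0.715312 = 120.811 × 0.715312 = 86.4176 kN·m.

M ≈ 86.42 kN·m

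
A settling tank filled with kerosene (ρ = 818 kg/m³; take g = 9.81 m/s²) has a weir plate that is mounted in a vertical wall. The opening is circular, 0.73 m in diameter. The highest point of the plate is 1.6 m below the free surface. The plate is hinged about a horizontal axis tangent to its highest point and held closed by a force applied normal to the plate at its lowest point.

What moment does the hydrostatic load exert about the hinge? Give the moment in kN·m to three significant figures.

M ≈ 2.52 kN·m

γ = ρg = 818 × 9.81 / 1000 = 8.02458 kN/m³.
The centroid is at the centre, 0.365 m below the top of the plate, so the centroid depth is h_c = 1.6 + 0.365 = 1.965 m.
A = π(0.365)² = 0.418539 m².
Resultant F = γ·h_c·A = 8.02458 × 1.965 × 0.418539 = 6.59965 kN.
I_c = πr⁴/4 = π × 0.365⁴/4 = 0.01394 m⁴.
Centre of pressure: y_p = y_c + I_c/(y_c·A) = 1.965 + 0.01394/(1.965 × 0.418539) = 1.965 + 0.0169498 = 1.98195 m along the plane.
The resultant acts 0.365 + 0.0169498 = 0.38195 m (along the plate) below the hinge at the top edge, so the moment about the hinge is M = F × 0.38195 = 6.59965 × 0.38195 = 2.52074 kN·m.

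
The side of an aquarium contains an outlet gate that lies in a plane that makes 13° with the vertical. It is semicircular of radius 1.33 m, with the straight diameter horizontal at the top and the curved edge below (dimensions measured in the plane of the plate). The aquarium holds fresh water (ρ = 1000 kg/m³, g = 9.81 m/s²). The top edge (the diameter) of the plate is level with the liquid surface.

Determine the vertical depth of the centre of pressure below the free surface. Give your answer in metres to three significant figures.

γ = ρg = 1000 × 9.81 = 9810 N/m³ = 9.81 kN/m³.
The plate makes 13° with the vertical, i.e. θ = 90° − 13° = 77° to the horizontal. Measuring y along the incline from the free-surface line, vertical depth h = y·sinθ with sinθ = 0.974370.
The centroid of a semicircle lies 4r/(3π) = 0.56447 m from the diameter, here below the top edge, so y_c = 0.56447 m and h_c = 0.56447 × 0.974370 = 0.550003 m.
A = πr²/2 = π × 1.33²/2 = 2.77858 m².
Resultant F = γ·h_c·A = 9.81 × 0.550003 × 2.77858 = 14.9919 kN.
I_c = (π/8 − 8/(9π))·r⁴ = 0.109757 × 1.33⁴ = 0.34343 m⁴.
Centre of pressure: y_p = y_c + I_c/(y_c·A) = 0.56447 + 0.34343/(0.56447 × 2.77858) = 0.56447 + 0.218965 = 0.783435 m along the plane.
Vertically, h_p = y_p·sinθ = 0.783435 × 0.974370 = 0.763356 m.

h_p = 0.763 m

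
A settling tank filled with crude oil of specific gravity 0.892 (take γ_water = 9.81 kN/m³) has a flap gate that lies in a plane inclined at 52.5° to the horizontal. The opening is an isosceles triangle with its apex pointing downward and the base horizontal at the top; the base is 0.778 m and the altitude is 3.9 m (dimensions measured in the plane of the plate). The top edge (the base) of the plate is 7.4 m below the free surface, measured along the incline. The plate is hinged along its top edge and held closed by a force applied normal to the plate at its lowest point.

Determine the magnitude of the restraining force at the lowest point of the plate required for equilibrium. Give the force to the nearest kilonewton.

P ≈ 33 kN

γ = 0.892 × 9.81 = 8.75052 kN/m³.
Let θ = 52.5° be the plate's angle to the horizontal; measure y along the incline from where the plane meets the free surface. Vertical depth h = y·sinθ with sinθ = 0.793353.
With the apex down, the centroid sits h/3 = 3.9/3 = 1.3 m below the base (the top edge), so y_c = 7.4 + 1.3 = 8.7 m and h_c = 8.7 × 0.793353 = 6.90217 m.
A = ½ × 0.778 × 3.9 = 1.5171 m².
Resultant F = γ·h_c·A = 8.75052 × 6.90217 × 1.5171 = 91.6292 kN.
I_c = b·h³/36 = 0.778 × 3.9³/36 = 1.28195 m⁴.
Centre of pressure: y_p = y_c + I_c/(y_c·A) = 8.7 + 1.28195/(8.7 × 1.5171) = 8.7 + 0.0971265 = 8.79713 m along the plane.
The resultant acts 1.3 + 0.0971265 = 1.39713 m (along the plate) below the hinge at the top edge, so the moment about the hinge is M = F × 1.39713 = 91.6292 × 1.39713 = 128.018 kN·m.
A normal force at the bottom, 3.9 m from the hinge, must supply this moment: P = 128.018/3.9 = 32.8251 kN.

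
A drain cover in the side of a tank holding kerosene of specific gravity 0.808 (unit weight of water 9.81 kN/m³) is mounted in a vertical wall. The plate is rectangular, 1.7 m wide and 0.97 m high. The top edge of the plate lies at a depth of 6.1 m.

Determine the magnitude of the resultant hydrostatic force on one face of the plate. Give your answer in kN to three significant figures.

F ≈ 86.1 kN

γ = 0.808 × 9.81 = 7.92648 kN/m³.
The centroid lies 0.97/2 = 0.485 m below the top edge, so the centroid depth is h_c = 6.1 + 0.485 = 6.585 m.
A = 1.7 × 0.97 = 1.649 m².
Resultant F = γ·h_c·A = 7.92648 × 6.585 × 1.649 = 86.071 kN.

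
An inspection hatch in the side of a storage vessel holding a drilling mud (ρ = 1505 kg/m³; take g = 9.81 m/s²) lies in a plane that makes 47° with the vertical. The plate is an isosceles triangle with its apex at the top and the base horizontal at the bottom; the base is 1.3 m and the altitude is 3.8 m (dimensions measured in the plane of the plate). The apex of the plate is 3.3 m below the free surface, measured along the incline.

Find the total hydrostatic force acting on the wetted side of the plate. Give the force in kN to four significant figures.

F ≈ 145.1 kN

γ = ρg = 1505 × 9.81 / 1000 = 14.76405 kN/m³.
The plate makes 47° with the vertical, i.e. θ = 90° − 47° = 43° to the horizontal. Measuring y along the incline from the free-surface line, vertical depth h = y·sinθ with sinθ = 0.681998.
With the apex up, the centroid sits 2h/3 = 2 × 3.8/3 = 2.53333 m below the apex, so y_c = 3.3 + 2.53333 = 5.83333 m and h_c = 5.83333 × 0.681998 = 3.97832 m.
A = ½ × 1.3 × 3.8 = 2.47 m².
Resultant F = γ·h_c·A = 14.76405 × 3.97832 × 2.47 = 145.078 kN.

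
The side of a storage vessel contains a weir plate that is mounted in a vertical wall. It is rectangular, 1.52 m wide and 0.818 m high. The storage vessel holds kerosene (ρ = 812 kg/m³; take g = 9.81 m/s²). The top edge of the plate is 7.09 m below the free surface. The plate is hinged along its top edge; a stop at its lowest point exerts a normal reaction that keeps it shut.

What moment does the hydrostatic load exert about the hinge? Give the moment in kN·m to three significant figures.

M ≈ 30.9 kN·m

γ = ρg = 812 × 9.81 / 1000 = 7.96572 kN/m³.
The centroid lies 0.818/2 = 0.409 m below the top edge, so the centroid depth is h_c = 7.09 + 0.409 = 7.499 m.
A = 1.52 × 0.818 = 1.24336 m².
Resultant F = γ·h_c·A = 7.96572 × 7.499 × 1.24336 = 74.272 kN.
I_c = b·h³/12 = 1.52 × 0.818³/12 = 0.0693302 m⁴.
Centre of pressure: y_p = y_c + I_c/(y_c·A) = 7.499 + 0.0693302/(7.499 × 1.24336) = 7.499 + 0.00743571 = 7.50644 m along the plane.
The resultant acts 0.409 + 0.00743571 = 0.416436 m (along the plate) below the hinge at the top edge, so the moment about the hinge is M = F × 0.416436 = 74.272 × 0.416436 = 30.9295 kN·m.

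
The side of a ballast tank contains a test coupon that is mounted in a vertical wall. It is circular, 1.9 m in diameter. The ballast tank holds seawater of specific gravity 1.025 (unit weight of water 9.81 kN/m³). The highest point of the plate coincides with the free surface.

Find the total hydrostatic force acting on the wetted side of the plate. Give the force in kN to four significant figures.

F ≈ 27.08 kN

γ = 1.025 × 9.81 = 10.05525 kN/m³.
The centroid is at the centre, 0.95 m below the top of the plate, so the centroid depth is h_c = 0.95 m.
A = π(0.95)² = 2.83529 m².
Resultant F = γ·h_c·A = 10.05525 × 0.95 × 2.83529 = 27.0841 kN.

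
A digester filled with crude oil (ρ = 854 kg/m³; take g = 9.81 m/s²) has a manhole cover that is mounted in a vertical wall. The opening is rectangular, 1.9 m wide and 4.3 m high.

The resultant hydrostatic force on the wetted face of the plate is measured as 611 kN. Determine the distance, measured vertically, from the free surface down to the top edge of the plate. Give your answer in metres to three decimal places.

d_top ≈ 6.777 m

γ = ρg = 854 × 9.81 / 1000 = 8.37774 kN/m³.
A = 1.9 × 4.3 = 8.17 m².
From F = γ·h_c·A, the centroid depth is h_c = 611/(8.37774 × 8.17) = 8.92673 m.
The centroid lies 4.3/2 = 2.15 m below the top edge, so the top edge sits at h_top = 8.92673 − 2.15 = 6.77673 m below the surface.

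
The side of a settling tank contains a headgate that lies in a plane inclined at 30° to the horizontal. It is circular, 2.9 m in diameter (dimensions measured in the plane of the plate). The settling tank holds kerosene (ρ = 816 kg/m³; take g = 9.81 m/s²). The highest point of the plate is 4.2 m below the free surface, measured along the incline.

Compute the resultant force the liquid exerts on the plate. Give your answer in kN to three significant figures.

γ = ρg = 816 × 9.81 / 1000 = 8.00496 kN/m³.
Let θ = 30° be the plate's angle to the horizontal; measure y along the incline from where the plane meets the free surface. Vertical depth h = y·sinθ with sinθ = 0.500000.
The centroid is at the centre, 1.45 m below the top of the plate, so y_c = 4.2 + 1.45 = 5.65 m and h_c = 5.65 × 0.500000 = 2.825 m.
A = π(1.45)² = 6.6052 m².
Resultant F = γ·h_c·A = 8.00496 × 2.825 × 6.6052 = 149.37 kN.

F ≈ 149 kN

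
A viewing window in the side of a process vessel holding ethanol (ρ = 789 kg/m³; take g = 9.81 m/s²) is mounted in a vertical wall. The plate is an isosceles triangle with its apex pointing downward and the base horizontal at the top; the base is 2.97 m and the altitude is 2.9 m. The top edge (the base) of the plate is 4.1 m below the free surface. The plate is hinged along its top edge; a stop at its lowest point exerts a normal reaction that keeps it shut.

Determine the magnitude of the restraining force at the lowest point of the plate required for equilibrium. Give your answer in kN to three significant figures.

P ≈ 61.7 kN

γ = ρg = 789 × 9.81 / 1000 = 7.74009 kN/m³.
With the apex down, the centroid sits h/3 = 2.9/3 = 0.966667 m below the base (the top edge), so the centroid depth is h_c = 4.1 + 0.966667 = 5.06667 m.
A = ½ × 2.97 × 2.9 = 4.3065 m².
Resultant F = γ·h_c·A = 7.74009 × 5.06667 × 4.3065 = 168.886 kN.
I_c = b·h³/36 = 2.97 × 2.9³/36 = 2.01209 m⁴.
Centre of pressure: y_p = y_c + I_c/(y_c·A) = 5.06667 + 2.01209/(5.06667 × 4.3065) = 5.06667 + 0.0922147 = 5.15888 m along the plane.
The resultant acts 0.966667 + 0.0922147 = 1.05888 m (along the plate) below the hinge at the top edge, so the moment about the hinge is M = F × 1.05888 = 168.886 × 1.05888 = 178.83 kN·m.
A normal force at the bottom, 2.9 m from the hinge, must supply this moment: P = 178.83/2.9 = 61.6655 kN.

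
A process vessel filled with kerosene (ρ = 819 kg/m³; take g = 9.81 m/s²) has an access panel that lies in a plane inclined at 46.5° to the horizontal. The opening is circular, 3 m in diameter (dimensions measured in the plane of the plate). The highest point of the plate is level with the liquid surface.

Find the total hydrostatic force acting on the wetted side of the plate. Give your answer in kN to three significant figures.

γ = ρg = 819 × 9.81 / 1000 = 8.03439 kN/m³.
Let θ = 46.5° be the plate's angle to the horizontal; measure y along the incline from where the plane meets the free surface. Vertical depth h = y·sinθ with sinθ = 0.725374.
The centroid is at the centre, 1.5 m below the top of the plate, so y_c = 1.5 m and h_c = 1.5 × 0.725374 = 1.08806 m.
A = π(1.5)² = 7.06858 m².
Resultant F = γ·h_c·A = 8.03439 × 1.08806 × 7.06858 = 61.7928 kN.

F ≈ 61.8 kN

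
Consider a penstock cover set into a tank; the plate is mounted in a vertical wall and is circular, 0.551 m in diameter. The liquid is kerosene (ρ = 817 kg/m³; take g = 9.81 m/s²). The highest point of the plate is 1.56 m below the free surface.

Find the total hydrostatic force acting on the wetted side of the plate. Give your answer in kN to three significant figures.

F ≈ 3.51 kN

γ = ρg = 817 × 9.81 / 1000 = 8.01477 kN/m³.
The centroid is at the centre, 0.2755 m below the top of the plate, so the centroid depth is h_c = 1.56 + 0.2755 = 1.8355 m.
A = π(0.2755)² = 0.238448 m².
Resultant F = γ·h_c·A = 8.01477 × 1.8355 × 0.238448 = 3.50783 kN.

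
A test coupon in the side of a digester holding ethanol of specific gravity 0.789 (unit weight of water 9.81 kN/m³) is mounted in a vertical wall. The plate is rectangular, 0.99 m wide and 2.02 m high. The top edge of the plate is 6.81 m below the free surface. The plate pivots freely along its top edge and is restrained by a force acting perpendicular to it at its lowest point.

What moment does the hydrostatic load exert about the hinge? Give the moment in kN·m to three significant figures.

M ≈ 128 kN·m

γ = 0.789 × 9.81 = 7.74009 kN/m³.
The centroid lies 2.02/2 = 1.01 m below the top edge, so the centroid depth is h_c = 6.81 + 1.01 = 7.82 m.
A = 0.99 × 2.02 = 1.9998 m².
Resultant F = γ·h_c·A = 7.74009 × 7.82 × 1.9998 = 121.043 kN.
I_c = b·h³/12 = 0.99 × 2.02³/12 = 0.679999 m⁴.
Centre of pressure: y_p = y_c + I_c/(y_c·A) = 7.82 + 0.679999/(7.82 × 1.9998) = 7.82 + 0.0434825 = 7.86348 m along the plane.
The resultant acts 1.01 + 0.0434825 = 1.05348 m (along the plate) below the hinge at the top edge, so the moment about the hinge is M = F × 1.05348 = 121.043 × 1.05348 = 127.516 kN·m.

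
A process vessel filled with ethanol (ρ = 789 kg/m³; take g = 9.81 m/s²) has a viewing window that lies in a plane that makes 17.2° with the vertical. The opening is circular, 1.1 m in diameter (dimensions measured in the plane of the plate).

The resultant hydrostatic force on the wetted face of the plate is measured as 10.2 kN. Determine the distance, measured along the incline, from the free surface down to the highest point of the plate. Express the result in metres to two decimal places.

γ = ρg = 789 × 9.81 / 1000 = 7.74009 kN/m³.
A = π(0.55)² = 0.950332 m².
From F = γ·h_c·A, the centroid depth is h_c = 10.2/(7.74009 × 0.950332) = 1.38669 m.
The plate makes 17.2° with the vertical, i.e. θ = 90° − 17.2° = 72.8° to the horizontal. Measuring y along the incline from the free-surface line, vertical depth h = y·sinθ with sinθ = 0.955278.
Along the incline, y_c = h_c/sinθ = 1.38669/0.955278 = 1.45161 m.
The centroid is at the centre, 0.55 m below the top of the plate, so the highest point sits at y_top = 1.45161 − 0.55 = 0.90161 m along the incline.

y_top ≈ 0.90 m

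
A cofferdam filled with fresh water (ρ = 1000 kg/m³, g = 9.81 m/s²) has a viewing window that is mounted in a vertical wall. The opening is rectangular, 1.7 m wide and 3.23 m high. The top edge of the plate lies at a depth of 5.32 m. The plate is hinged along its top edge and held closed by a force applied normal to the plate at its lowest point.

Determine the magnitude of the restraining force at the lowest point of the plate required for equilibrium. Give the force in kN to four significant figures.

P ≈ 201.3 kN

γ = ρg = 1000 × 9.81 = 9810 N/m³ = 9.81 kN/m³.
The centroid lies 3.23/2 = 1.615 m below the top edge, so the centroid depth is h_c = 5.32 + 1.615 = 6.935 m.
A = 1.7 × 3.23 = 5.491 m².
Resultant F = γ·h_c·A = 9.81 × 6.935 × 5.491 = 373.566 kN.
I_c = b·h³/12 = 1.7 × 3.23³/12 = 4.77392 m⁴.
Centre of pressure: y_p = y_c + I_c/(y_c·A) = 6.935 + 4.77392/(6.935 × 5.491) = 6.935 + 0.125365 = 7.06037 m along the plane.
The resultant acts 1.615 + 0.125365 = 1.74036 m (along the plate) below the hinge at the top edge, so the moment about the hinge is M = F × 1.74036 = 373.566 × 1.74036 = 650.139 kN·m.
A normal force at the bottom, 3.23 m from the hinge, must supply this moment: P = 650.139/3.23 = 201.281 kN.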